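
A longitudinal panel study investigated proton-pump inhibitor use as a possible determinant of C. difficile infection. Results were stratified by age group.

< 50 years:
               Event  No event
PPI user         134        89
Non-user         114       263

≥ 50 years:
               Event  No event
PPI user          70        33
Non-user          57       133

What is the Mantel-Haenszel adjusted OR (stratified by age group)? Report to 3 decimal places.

3.880

OR_MH = Σ(aᵢdᵢ/nᵢ) / Σ(bᵢcᵢ/nᵢ), where nᵢ is the stratum total.
Stratum 1 (< 50 years): n = 600; a·d/n = 134·263/600 = 58.7367; b·c/n = 89·114/600 = 16.9100
Stratum 2 (≥ 50 years): n = 293; a·d/n = 70·133/293 = 31.7747; b·c/n = 33·57/293 = 6.4198
OR_MH = (58.7367 + 31.7747) / (16.9100 + 6.4198) = 90.5114 / 23.3298 = 3.87965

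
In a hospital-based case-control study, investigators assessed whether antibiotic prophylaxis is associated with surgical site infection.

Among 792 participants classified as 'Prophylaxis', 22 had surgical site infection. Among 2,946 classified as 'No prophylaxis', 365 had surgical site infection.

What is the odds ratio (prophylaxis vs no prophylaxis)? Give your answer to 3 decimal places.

From the description: a = 22, b = 770, c = 365, d = 2581.
OR = (a·d)/(b·c) = (22 × 2581) / (770 × 365) = 56782 / 281050 = 0.20204
Exposure is associated with lower odds of surgical site infection (OR = 0.20 < 1).

0.202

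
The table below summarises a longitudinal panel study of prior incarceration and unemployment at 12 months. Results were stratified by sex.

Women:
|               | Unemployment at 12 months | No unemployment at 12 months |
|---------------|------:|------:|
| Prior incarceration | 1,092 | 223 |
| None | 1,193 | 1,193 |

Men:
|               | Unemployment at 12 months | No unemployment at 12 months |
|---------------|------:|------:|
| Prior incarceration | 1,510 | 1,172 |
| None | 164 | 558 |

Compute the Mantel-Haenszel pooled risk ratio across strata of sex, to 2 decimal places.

1.85

RR_MH = Σ(aᵢ·n₀ᵢ/nᵢ) / Σ(cᵢ·n₁ᵢ/nᵢ), with n₁ᵢ = aᵢ+bᵢ (exposed), n₀ᵢ = cᵢ+dᵢ (unexposed), nᵢ = n₁ᵢ+n₀ᵢ.
Stratum 1 (Women): n₁ = 1315, n₀ = 2386, n = 3701; a·n₀/n = 1092·2386/3701 = 704.0022; c·n₁/n = 1193·1315/3701 = 423.8841
Stratum 2 (Men): n₁ = 2682, n₀ = 722, n = 3404; a·n₀/n = 1510·722/3404 = 320.2761; c·n₁/n = 164·2682/3404 = 129.2150
RR_MH = (704.0022 + 320.2761) / (423.8841 + 129.2150) = 1024.2783 / 553.0991 = 1.85189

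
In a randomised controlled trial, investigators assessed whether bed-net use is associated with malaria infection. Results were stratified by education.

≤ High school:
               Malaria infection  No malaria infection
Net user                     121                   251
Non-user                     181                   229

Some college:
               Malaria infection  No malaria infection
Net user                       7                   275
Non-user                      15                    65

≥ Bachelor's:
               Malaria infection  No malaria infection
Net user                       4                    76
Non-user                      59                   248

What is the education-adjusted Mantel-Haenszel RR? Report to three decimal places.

0.620

RR_MH = Σ(aᵢ·n₀ᵢ/nᵢ) / Σ(cᵢ·n₁ᵢ/nᵢ), with n₁ᵢ = aᵢ+bᵢ (exposed), n₀ᵢ = cᵢ+dᵢ (unexposed), nᵢ = n₁ᵢ+n₀ᵢ.
Stratum 1 (≤ High school): n₁ = 372, n₀ = 410, n = 782; a·n₀/n = 121·410/782 = 63.4399; c·n₁/n = 181·372/782 = 86.1023
Stratum 2 (Some college): n₁ = 282, n₀ = 80, n = 362; a·n₀/n = 7·80/362 = 1.5470; c·n₁/n = 15·282/362 = 11.6851
Stratum 3 (≥ Bachelor's): n₁ = 80, n₀ = 307, n = 387; a·n₀/n = 4·307/387 = 3.1731; c·n₁/n = 59·80/387 = 12.1964
RR_MH = (63.4399 + 1.5470 + 3.1731) / (86.1023 + 11.6851 + 12.1964) = 68.1600 / 109.9838 = 0.61973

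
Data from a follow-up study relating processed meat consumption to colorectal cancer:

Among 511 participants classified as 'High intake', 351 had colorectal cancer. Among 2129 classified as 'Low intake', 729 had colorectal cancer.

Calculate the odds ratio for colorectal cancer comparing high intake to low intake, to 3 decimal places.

From the description: a = 351, b = 160, c = 729, d = 1400.
OR = (a·d)/(b·c) = (351 × 1400) / (160 × 729) = 491400 / 116640 = 4.21296
The odds of colorectal cancer are about 4.21 times as high in the high intake group.

4.213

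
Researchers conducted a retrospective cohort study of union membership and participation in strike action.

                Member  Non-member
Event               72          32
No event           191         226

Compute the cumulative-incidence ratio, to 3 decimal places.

2.207

Reading the table with exposure as columns: a = 72 (Member, case), b = 191 (Member, non-case), c = 32 (Non-member, case), d = 226.
Risk in exposed = 72/263 = 0.27376; risk in unexposed = 32/258 = 0.12403.
RR = 0.27376 / 0.12403 = 2.20722
The risk among the exposed is 2.21 times that among the unexposed.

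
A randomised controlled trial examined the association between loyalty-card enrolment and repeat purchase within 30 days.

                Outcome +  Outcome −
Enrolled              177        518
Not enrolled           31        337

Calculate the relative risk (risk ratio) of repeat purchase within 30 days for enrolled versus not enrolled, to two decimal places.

3.02

Cells: a = 177, b = 518, c = 31, d = 337.
Risk in exposed = 177/695 = 0.25468; risk in unexposed = 31/368 = 0.08424.
RR = 0.25468 / 0.08424 = 3.02325
The risk among the exposed is 3.02 times that among the unexposed.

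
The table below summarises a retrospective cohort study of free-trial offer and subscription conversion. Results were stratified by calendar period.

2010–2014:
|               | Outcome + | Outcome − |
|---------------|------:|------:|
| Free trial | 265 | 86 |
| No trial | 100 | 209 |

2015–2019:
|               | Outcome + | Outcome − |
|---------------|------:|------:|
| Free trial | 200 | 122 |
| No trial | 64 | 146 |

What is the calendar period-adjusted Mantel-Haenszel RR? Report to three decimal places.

2.209

RR_MH = Σ(aᵢ·n₀ᵢ/nᵢ) / Σ(cᵢ·n₁ᵢ/nᵢ), with n₁ᵢ = aᵢ+bᵢ (exposed), n₀ᵢ = cᵢ+dᵢ (unexposed), nᵢ = n₁ᵢ+n₀ᵢ.
Stratum 1 (2010–2014): n₁ = 351, n₀ = 309, n = 660; a·n₀/n = 265·309/660 = 124.0682; c·n₁/n = 100·351/660 = 53.1818
Stratum 2 (2015–2019): n₁ = 322, n₀ = 210, n = 532; a·n₀/n = 200·210/532 = 78.9474; c·n₁/n = 64·322/532 = 38.7368
RR_MH = (124.0682 + 78.9474) / (53.1818 + 38.7368) = 203.0156 / 91.9187 = 2.20864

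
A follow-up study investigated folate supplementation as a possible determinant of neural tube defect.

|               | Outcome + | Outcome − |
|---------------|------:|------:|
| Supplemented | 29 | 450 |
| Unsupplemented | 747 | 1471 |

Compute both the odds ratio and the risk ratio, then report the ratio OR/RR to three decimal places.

0.706

Cells: a = 29, b = 450, c = 747, d = 1471.
OR = (29·1471)/(450·747) = 42659/336150 = 0.12690
Risk in exposed = 29/479 = 0.06054; risk in unexposed = 747/2218 = 0.33679; RR = 0.17976
OR/RR = 0.12690 / 0.17976 = 0.70595
The outcome is not rare, so the OR lies further from 1 than the RR.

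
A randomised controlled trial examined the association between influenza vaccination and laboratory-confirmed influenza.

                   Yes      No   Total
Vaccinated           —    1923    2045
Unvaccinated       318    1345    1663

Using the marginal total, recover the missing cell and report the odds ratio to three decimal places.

0.268

The missing cell is in the exposed row: 2045 − 1923 = 122.
So a = 122, b = 1923, c = 318, d = 1345.
OR = (a·d)/(b·c) = (122 × 1345) / (1923 × 318) = 164090 / 611514 = 0.26833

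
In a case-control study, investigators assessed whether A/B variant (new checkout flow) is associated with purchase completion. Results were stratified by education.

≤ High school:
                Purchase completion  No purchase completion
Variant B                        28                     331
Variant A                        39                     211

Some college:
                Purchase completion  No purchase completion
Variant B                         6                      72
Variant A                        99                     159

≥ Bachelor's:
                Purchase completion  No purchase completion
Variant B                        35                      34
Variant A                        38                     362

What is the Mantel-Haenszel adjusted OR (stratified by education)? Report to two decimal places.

0.88

OR_MH = Σ(aᵢdᵢ/nᵢ) / Σ(bᵢcᵢ/nᵢ), where nᵢ is the stratum total.
Stratum 1 (≤ High school): n = 609; a·d/n = 28·211/609 = 9.7011; b·c/n = 331·39/609 = 21.1970
Stratum 2 (Some college): n = 336; a·d/n = 6·159/336 = 2.8393; b·c/n = 72·99/336 = 21.2143
Stratum 3 (≥ Bachelor's): n = 469; a·d/n = 35·362/469 = 27.0149; b·c/n = 34·38/469 = 2.7548
OR_MH = (9.7011 + 2.8393 + 27.0149) / (21.1970 + 21.2143 + 2.7548) = 39.5554 / 45.1661 = 0.87577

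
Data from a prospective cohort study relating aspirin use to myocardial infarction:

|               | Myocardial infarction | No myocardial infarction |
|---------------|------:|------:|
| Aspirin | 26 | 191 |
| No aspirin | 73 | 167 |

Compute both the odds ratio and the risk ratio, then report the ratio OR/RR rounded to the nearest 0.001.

0.791

Cells: a = 26, b = 191, c = 73, d = 167.
OR = (26·167)/(191·73) = 4342/13943 = 0.31141
Risk in exposed = 26/217 = 0.11982; risk in unexposed = 73/240 = 0.30417; RR = 0.39391
OR/RR = 0.31141 / 0.39391 = 0.79055
The outcome is not rare, so the OR lies further from 1 than the RR.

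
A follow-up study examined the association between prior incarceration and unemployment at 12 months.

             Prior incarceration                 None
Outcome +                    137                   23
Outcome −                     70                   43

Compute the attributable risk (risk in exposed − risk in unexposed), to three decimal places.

Reading the table with exposure as columns: a = 137 (Prior incarceration, case), b = 70 (Prior incarceration, non-case), c = 23 (None, case), d = 43.
Risk in exposed = 137/207 = 0.661836; risk in unexposed = 23/66 = 0.348485.
Risk difference = 0.661836 − 0.348485 = 0.313351

0.313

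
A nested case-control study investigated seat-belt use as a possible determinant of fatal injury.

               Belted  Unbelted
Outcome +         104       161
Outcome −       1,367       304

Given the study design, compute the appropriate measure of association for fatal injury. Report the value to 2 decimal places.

0.14

Reading the table with exposure as columns: a = 104 (Belted, case), b = 1367 (Belted, non-case), c = 161 (Unbelted, case), d = 304.
This is a nested case-control study: participants were sampled on outcome status, so risks in the source population cannot be estimated directly — relative risk is not valid here. The odds ratio is the appropriate measure.
OR = (a·d)/(b·c) = (104 × 304) / (1367 × 161) = 31616 / 220087 = 0.14365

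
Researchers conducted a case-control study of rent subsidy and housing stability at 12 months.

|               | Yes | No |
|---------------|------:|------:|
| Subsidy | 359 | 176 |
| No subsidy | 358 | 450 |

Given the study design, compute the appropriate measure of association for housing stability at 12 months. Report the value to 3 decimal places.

Cells: a = 359, b = 176, c = 358, d = 450.
This is a case-control study: participants were sampled on outcome status, so risks in the source population cannot be estimated directly — relative risk is not valid here. The odds ratio is the appropriate measure.
OR = (a·d)/(b·c) = (359 × 450) / (176 × 358) = 161550 / 63008 = 2.56396

2.564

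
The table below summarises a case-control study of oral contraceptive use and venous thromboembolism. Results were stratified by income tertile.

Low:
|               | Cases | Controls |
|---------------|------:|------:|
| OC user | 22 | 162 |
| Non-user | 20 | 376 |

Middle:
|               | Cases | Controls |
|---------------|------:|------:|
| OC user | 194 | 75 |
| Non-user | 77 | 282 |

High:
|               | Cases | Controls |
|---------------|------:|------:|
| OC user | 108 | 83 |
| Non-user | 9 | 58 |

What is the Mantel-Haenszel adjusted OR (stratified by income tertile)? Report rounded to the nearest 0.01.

7.11

OR_MH = Σ(aᵢdᵢ/nᵢ) / Σ(bᵢcᵢ/nᵢ), where nᵢ is the stratum total.
Stratum 1 (Low): n = 580; a·d/n = 22·376/580 = 14.2621; b·c/n = 162·20/580 = 5.5862
Stratum 2 (Middle): n = 628; a·d/n = 194·282/628 = 87.1146; b·c/n = 75·77/628 = 9.1959
Stratum 3 (High): n = 258; a·d/n = 108·58/258 = 24.2791; b·c/n = 83·9/258 = 2.8953
OR_MH = (14.2621 + 87.1146 + 24.2791) / (5.5862 + 9.1959 + 2.8953) = 125.6558 / 17.6774 = 7.10827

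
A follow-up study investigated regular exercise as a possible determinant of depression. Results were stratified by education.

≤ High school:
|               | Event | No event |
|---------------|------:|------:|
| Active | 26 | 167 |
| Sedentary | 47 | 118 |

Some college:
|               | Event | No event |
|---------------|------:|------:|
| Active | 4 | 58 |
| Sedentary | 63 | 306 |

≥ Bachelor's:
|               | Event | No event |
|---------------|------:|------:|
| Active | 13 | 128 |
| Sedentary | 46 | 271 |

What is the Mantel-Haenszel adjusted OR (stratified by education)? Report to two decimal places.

OR_MH = Σ(aᵢdᵢ/nᵢ) / Σ(bᵢcᵢ/nᵢ), where nᵢ is the stratum total.
Stratum 1 (≤ High school): n = 358; a·d/n = 26·118/358 = 8.5698; b·c/n = 167·47/358 = 21.9246
Stratum 2 (Some college): n = 431; a·d/n = 4·306/431 = 2.8399; b·c/n = 58·63/431 = 8.4780
Stratum 3 (≥ Bachelor's): n = 458; a·d/n = 13·271/458 = 7.6921; b·c/n = 128·46/458 = 12.8559
OR_MH = (8.5698 + 2.8399 + 7.6921) / (21.9246 + 8.4780 + 12.8559) = 19.1019 / 43.2584 = 0.44158

0.44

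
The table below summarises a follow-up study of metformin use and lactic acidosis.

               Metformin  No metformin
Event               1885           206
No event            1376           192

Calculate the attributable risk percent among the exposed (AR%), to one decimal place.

10.5

Reading the table with exposure as columns: a = 1885 (Metformin, case), b = 1376 (Metformin, non-case), c = 206 (No metformin, case), d = 192.
Risk in exposed = 1885/3261 = 0.57804; risk in unexposed = 206/398 = 0.51759.
RR = 0.57804/0.51759 = 1.11680
AR% = (RR − 1)/RR × 100 = (1.11680 − 1)/1.11680 × 100 = 10.4587%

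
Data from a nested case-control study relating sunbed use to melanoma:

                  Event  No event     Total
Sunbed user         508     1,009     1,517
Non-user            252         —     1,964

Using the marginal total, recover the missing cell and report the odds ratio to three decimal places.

The missing cell is in the unexposed row: 1964 − 252 = 1712.
So a = 508, b = 1009, c = 252, d = 1712.
OR = (a·d)/(b·c) = (508 × 1712) / (1009 × 252) = 869696 / 254268 = 3.42039

3.420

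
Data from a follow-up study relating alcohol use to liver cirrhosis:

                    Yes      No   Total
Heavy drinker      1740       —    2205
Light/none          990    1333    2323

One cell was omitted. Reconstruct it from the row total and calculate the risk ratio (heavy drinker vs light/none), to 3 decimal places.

1.852

The missing cell is in the exposed row: 2205 − 1740 = 465.
So a = 1740, b = 465, c = 990, d = 1333.
RR = [a/(a+b)] / [c/(c+d)] = (1740/2205) / (990/2323) = 0.78912/0.42617 = 1.85163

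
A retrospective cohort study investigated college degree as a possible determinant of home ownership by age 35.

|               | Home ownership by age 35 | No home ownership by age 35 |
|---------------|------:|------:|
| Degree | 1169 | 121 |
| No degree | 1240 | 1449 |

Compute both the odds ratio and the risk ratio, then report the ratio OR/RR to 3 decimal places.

5.745

Cells: a = 1169, b = 121, c = 1240, d = 1449.
OR = (1169·1449)/(121·1240) = 1693881/150040 = 11.28953
Risk in exposed = 1169/1290 = 0.90620; risk in unexposed = 1240/2689 = 0.46114; RR = 1.96514
OR/RR = 11.28953 / 1.96514 = 5.74489
The outcome is not rare, so the OR lies further from 1 than the RR.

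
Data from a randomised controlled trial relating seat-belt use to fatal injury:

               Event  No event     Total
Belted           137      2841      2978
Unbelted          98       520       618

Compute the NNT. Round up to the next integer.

9

Risk in treated group = 137/2978 = 0.04600; risk in control = 98/618 = 0.15858.
Absolute risk reduction = 0.15858 − 0.04600 = 0.11257
NNT = 1 / ARR = 1 / 0.11257 = 8.883 → round up → 9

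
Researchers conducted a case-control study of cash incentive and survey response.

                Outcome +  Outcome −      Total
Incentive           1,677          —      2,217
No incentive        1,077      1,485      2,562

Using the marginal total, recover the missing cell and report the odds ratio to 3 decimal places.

4.282

The missing cell is in the exposed row: 2217 − 1677 = 540.
So a = 1677, b = 540, c = 1077, d = 1485.
OR = (a·d)/(b·c) = (1677 × 1485) / (540 × 1077) = 2490345 / 581580 = 4.28203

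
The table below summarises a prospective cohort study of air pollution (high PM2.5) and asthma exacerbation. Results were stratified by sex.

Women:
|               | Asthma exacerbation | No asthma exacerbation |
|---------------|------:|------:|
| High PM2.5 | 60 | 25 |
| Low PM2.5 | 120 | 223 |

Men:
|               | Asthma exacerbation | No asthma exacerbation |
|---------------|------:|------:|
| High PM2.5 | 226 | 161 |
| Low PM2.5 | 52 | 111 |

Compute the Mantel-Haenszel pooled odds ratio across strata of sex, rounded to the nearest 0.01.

3.46

OR_MH = Σ(aᵢdᵢ/nᵢ) / Σ(bᵢcᵢ/nᵢ), where nᵢ is the stratum total.
Stratum 1 (Women): n = 428; a·d/n = 60·223/428 = 31.2617; b·c/n = 25·120/428 = 7.0093
Stratum 2 (Men): n = 550; a·d/n = 226·111/550 = 45.6109; b·c/n = 161·52/550 = 15.2218
OR_MH = (31.2617 + 45.6109) / (7.0093 + 15.2218) = 76.8726 / 22.2312 = 3.45788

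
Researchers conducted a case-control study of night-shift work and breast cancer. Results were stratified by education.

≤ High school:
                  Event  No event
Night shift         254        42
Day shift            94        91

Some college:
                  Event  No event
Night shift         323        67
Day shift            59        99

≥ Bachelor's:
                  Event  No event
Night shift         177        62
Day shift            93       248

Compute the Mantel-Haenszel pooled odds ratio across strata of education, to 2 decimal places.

7.18

OR_MH = Σ(aᵢdᵢ/nᵢ) / Σ(bᵢcᵢ/nᵢ), where nᵢ is the stratum total.
Stratum 1 (≤ High school): n = 481; a·d/n = 254·91/481 = 48.0541; b·c/n = 42·94/481 = 8.2079
Stratum 2 (Some college): n = 548; a·d/n = 323·99/548 = 58.3522; b·c/n = 67·59/548 = 7.2135
Stratum 3 (≥ Bachelor's): n = 580; a·d/n = 177·248/580 = 75.6828; b·c/n = 62·93/580 = 9.9414
OR_MH = (48.0541 + 58.3522 + 75.6828) / (8.2079 + 7.2135 + 9.9414) = 182.0890 / 25.3628 = 7.17938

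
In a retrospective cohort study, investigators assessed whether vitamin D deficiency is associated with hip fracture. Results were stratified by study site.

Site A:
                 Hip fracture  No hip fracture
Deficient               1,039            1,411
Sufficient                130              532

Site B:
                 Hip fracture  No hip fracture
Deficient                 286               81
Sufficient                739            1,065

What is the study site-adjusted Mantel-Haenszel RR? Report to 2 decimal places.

2.02

RR_MH = Σ(aᵢ·n₀ᵢ/nᵢ) / Σ(cᵢ·n₁ᵢ/nᵢ), with n₁ᵢ = aᵢ+bᵢ (exposed), n₀ᵢ = cᵢ+dᵢ (unexposed), nᵢ = n₁ᵢ+n₀ᵢ.
Stratum 1 (Site A): n₁ = 2450, n₀ = 662, n = 3112; a·n₀/n = 1039·662/3112 = 221.0212; c·n₁/n = 130·2450/3112 = 102.3458
Stratum 2 (Site B): n₁ = 367, n₀ = 1804, n = 2171; a·n₀/n = 286·1804/2171 = 237.6527; c·n₁/n = 739·367/2171 = 124.9254
RR_MH = (221.0212 + 237.6527) / (102.3458 + 124.9254) = 458.6739 / 227.2711 = 2.01818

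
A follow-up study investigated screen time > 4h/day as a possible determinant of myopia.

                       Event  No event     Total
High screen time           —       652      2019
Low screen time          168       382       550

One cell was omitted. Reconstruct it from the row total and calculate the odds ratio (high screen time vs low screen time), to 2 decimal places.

The missing cell is in the exposed row: 2019 − 652 = 1367.
So a = 1367, b = 652, c = 168, d = 382.
OR = (a·d)/(b·c) = (1367 × 382) / (652 × 168) = 522194 / 109536 = 4.76733

4.77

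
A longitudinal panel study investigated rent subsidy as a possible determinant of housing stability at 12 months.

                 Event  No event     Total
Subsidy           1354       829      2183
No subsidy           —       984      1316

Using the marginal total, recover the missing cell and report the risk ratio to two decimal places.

2.46

The missing cell is in the unexposed row: 1316 − 984 = 332.
So a = 1354, b = 829, c = 332, d = 984.
RR = [a/(a+b)] / [c/(c+d)] = (1354/2183) / (332/1316) = 0.62025/0.25228 = 2.45857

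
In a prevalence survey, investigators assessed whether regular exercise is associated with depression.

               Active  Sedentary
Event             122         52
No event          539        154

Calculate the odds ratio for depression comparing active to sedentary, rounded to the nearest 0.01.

0.67

Reading the table with exposure as columns: a = 122 (Active, case), b = 539 (Active, non-case), c = 52 (Sedentary, case), d = 154.
OR = (a·d)/(b·c) = (122 × 154) / (539 × 52) = 18788 / 28028 = 0.67033
Exposure is associated with lower odds of depression (OR = 0.67 < 1).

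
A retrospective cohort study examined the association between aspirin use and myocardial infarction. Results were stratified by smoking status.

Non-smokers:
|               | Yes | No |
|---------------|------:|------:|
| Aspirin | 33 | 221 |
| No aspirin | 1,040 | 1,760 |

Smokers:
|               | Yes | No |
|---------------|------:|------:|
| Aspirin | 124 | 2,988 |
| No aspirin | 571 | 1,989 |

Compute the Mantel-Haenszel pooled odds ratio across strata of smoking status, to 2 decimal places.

0.17

OR_MH = Σ(aᵢdᵢ/nᵢ) / Σ(bᵢcᵢ/nᵢ), where nᵢ is the stratum total.
Stratum 1 (Non-smokers): n = 3054; a·d/n = 33·1760/3054 = 19.0177; b·c/n = 221·1040/3054 = 75.2587
Stratum 2 (Smokers): n = 5672; a·d/n = 124·1989/5672 = 43.4831; b·c/n = 2988·571/5672 = 300.8018
OR_MH = (19.0177 + 43.4831) / (75.2587 + 300.8018) = 62.5008 / 376.0605 = 0.16620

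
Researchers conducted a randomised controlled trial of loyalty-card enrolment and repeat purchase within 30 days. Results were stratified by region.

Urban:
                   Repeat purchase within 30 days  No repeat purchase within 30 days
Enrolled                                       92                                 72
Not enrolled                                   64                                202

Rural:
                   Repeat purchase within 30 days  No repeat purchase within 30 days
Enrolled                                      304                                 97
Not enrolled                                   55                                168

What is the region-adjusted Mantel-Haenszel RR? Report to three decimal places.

2.771

RR_MH = Σ(aᵢ·n₀ᵢ/nᵢ) / Σ(cᵢ·n₁ᵢ/nᵢ), with n₁ᵢ = aᵢ+bᵢ (exposed), n₀ᵢ = cᵢ+dᵢ (unexposed), nᵢ = n₁ᵢ+n₀ᵢ.
Stratum 1 (Urban): n₁ = 164, n₀ = 266, n = 430; a·n₀/n = 92·266/430 = 56.9116; c·n₁/n = 64·164/430 = 24.4093
Stratum 2 (Rural): n₁ = 401, n₀ = 223, n = 624; a·n₀/n = 304·223/624 = 108.6410; c·n₁/n = 55·401/624 = 35.3446
RR_MH = (56.9116 + 108.6410) / (24.4093 + 35.3446) = 165.5527 / 59.7539 = 2.77058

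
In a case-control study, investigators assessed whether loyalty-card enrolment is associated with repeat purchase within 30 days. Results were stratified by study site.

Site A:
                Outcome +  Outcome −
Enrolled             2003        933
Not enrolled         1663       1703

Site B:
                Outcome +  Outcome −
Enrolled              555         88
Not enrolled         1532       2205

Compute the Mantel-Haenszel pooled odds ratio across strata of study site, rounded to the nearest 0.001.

OR_MH = Σ(aᵢdᵢ/nᵢ) / Σ(bᵢcᵢ/nᵢ), where nᵢ is the stratum total.
Stratum 1 (Site A): n = 6302; a·d/n = 2003·1703/6302 = 541.2740; b·c/n = 933·1663/6302 = 246.2042
Stratum 2 (Site B): n = 4380; a·d/n = 555·2205/4380 = 279.4007; b·c/n = 88·1532/4380 = 30.7799
OR_MH = (541.2740 + 279.4007) / (246.2042 + 30.7799) = 820.6747 / 276.9841 = 2.96289

2.963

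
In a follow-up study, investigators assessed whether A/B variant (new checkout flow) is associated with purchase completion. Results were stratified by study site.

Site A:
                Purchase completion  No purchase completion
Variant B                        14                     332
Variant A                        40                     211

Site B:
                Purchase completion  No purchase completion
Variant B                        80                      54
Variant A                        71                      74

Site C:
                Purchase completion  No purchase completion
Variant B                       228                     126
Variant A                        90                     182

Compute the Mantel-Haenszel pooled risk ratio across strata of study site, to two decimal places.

1.35

RR_MH = Σ(aᵢ·n₀ᵢ/nᵢ) / Σ(cᵢ·n₁ᵢ/nᵢ), with n₁ᵢ = aᵢ+bᵢ (exposed), n₀ᵢ = cᵢ+dᵢ (unexposed), nᵢ = n₁ᵢ+n₀ᵢ.
Stratum 1 (Site A): n₁ = 346, n₀ = 251, n = 597; a·n₀/n = 14·251/597 = 5.8861; c·n₁/n = 40·346/597 = 23.1826
Stratum 2 (Site B): n₁ = 134, n₀ = 145, n = 279; a·n₀/n = 80·145/279 = 41.5771; c·n₁/n = 71·134/279 = 34.1004
Stratum 3 (Site C): n₁ = 354, n₀ = 272, n = 626; a·n₀/n = 228·272/626 = 99.0671; c·n₁/n = 90·354/626 = 50.8946
RR_MH = (5.8861 + 41.5771 + 99.0671) / (23.1826 + 34.1004 + 50.8946) = 146.5303 / 108.1775 = 1.35454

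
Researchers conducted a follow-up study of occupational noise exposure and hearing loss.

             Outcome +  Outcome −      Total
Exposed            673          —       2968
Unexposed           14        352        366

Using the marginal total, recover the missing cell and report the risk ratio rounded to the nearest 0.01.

The missing cell is in the exposed row: 2968 − 673 = 2295.
So a = 673, b = 2295, c = 14, d = 352.
RR = [a/(a+b)] / [c/(c+d)] = (673/2968) / (14/366) = 0.22675/0.03825 = 5.92795

5.93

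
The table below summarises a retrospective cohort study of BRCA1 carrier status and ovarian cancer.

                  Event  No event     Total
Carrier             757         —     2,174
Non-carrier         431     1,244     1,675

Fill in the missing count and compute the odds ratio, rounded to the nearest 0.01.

1.54

The missing cell is in the exposed row: 2174 − 757 = 1417.
So a = 757, b = 1417, c = 431, d = 1244.
OR = (a·d)/(b·c) = (757 × 1244) / (1417 × 431) = 941708 / 610727 = 1.54195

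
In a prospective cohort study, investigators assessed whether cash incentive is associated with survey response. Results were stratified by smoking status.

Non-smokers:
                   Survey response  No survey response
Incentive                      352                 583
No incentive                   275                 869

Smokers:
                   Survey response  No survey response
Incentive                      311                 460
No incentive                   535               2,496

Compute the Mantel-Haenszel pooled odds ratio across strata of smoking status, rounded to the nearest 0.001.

OR_MH = Σ(aᵢdᵢ/nᵢ) / Σ(bᵢcᵢ/nᵢ), where nᵢ is the stratum total.
Stratum 1 (Non-smokers): n = 2079; a·d/n = 352·869/2079 = 147.1323; b·c/n = 583·275/2079 = 77.1164
Stratum 2 (Smokers): n = 3802; a·d/n = 311·2496/3802 = 204.1704; b·c/n = 460·535/3802 = 64.7291
OR_MH = (147.1323 + 204.1704) / (77.1164 + 64.7291) = 351.3027 / 141.8455 = 2.47666

2.477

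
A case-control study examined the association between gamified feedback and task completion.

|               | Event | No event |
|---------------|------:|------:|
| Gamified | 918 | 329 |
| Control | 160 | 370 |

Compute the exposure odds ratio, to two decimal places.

Cells: a = 918, b = 329, c = 160, d = 370.
OR = (a·d)/(b·c) = (918 × 370) / (329 × 160) = 339660 / 52640 = 6.45251
The odds of task completion are about 6.45 times as high in the gamified group.

6.45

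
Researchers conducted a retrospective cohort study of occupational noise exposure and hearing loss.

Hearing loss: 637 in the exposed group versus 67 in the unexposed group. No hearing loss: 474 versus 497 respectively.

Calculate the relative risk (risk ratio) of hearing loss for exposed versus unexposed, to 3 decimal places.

From the description: a = 637, b = 474, c = 67, d = 497.
Risk in exposed = 637/1111 = 0.57336; risk in unexposed = 67/564 = 0.11879.
RR = 0.57336 / 0.11879 = 4.82647
The risk among the exposed is 4.83 times that among the unexposed.

4.826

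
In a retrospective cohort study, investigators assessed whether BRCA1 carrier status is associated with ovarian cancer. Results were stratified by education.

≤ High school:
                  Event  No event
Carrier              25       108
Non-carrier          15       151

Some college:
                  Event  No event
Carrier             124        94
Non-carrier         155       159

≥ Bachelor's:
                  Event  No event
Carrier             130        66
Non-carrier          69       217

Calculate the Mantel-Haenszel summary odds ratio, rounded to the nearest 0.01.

OR_MH = Σ(aᵢdᵢ/nᵢ) / Σ(bᵢcᵢ/nᵢ), where nᵢ is the stratum total.
Stratum 1 (≤ High school): n = 299; a·d/n = 25·151/299 = 12.6254; b·c/n = 108·15/299 = 5.4181
Stratum 2 (Some college): n = 532; a·d/n = 124·159/532 = 37.0602; b·c/n = 94·155/532 = 27.3872
Stratum 3 (≥ Bachelor's): n = 482; a·d/n = 130·217/482 = 58.5270; b·c/n = 66·69/482 = 9.4481
OR_MH = (12.6254 + 37.0602 + 58.5270) / (5.4181 + 27.3872 + 9.4481) = 108.2125 / 42.2534 = 2.56104

2.56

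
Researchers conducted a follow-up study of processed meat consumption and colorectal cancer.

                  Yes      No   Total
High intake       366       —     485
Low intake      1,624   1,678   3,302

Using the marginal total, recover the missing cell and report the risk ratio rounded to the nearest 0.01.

1.53

The missing cell is in the exposed row: 485 − 366 = 119.
So a = 366, b = 119, c = 1624, d = 1678.
RR = [a/(a+b)] / [c/(c+d)] = (366/485) / (1624/3302) = 0.75464/0.49182 = 1.53437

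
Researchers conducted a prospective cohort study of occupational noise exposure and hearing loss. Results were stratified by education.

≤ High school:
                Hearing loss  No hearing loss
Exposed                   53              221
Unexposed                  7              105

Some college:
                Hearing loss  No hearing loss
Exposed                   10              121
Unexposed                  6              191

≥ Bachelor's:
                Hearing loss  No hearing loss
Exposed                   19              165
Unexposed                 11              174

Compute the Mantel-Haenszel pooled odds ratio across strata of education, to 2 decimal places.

OR_MH = Σ(aᵢdᵢ/nᵢ) / Σ(bᵢcᵢ/nᵢ), where nᵢ is the stratum total.
Stratum 1 (≤ High school): n = 386; a·d/n = 53·105/386 = 14.4171; b·c/n = 221·7/386 = 4.0078
Stratum 2 (Some college): n = 328; a·d/n = 10·191/328 = 5.8232; b·c/n = 121·6/328 = 2.2134
Stratum 3 (≥ Bachelor's): n = 369; a·d/n = 19·174/369 = 8.9593; b·c/n = 165·11/369 = 4.9187
OR_MH = (14.4171 + 5.8232 + 8.9593) / (4.0078 + 2.2134 + 4.9187) = 29.1996 / 11.1399 = 2.62118

2.62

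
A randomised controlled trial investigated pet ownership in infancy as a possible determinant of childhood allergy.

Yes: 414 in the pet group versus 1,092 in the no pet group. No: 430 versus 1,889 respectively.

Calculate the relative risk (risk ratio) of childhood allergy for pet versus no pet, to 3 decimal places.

From the description: a = 414, b = 430, c = 1092, d = 1889.
Risk in exposed = 414/844 = 0.49052; risk in unexposed = 1092/2981 = 0.36632.
RR = 0.49052 / 0.36632 = 1.33905
The risk among the exposed is 1.34 times that among the unexposed.

1.339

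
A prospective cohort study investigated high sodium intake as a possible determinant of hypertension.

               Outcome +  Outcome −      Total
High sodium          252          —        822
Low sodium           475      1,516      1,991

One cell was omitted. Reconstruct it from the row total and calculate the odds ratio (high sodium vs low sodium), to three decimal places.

The missing cell is in the exposed row: 822 − 252 = 570.
So a = 252, b = 570, c = 475, d = 1516.
OR = (a·d)/(b·c) = (252 × 1516) / (570 × 475) = 382032 / 270750 = 1.41101

1.411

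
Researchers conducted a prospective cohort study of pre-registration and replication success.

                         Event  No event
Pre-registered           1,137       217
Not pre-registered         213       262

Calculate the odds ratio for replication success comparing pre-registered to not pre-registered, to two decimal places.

Cells: a = 1137, b = 217, c = 213, d = 262.
OR = (a·d)/(b·c) = (1137 × 262) / (217 × 213) = 297894 / 46221 = 6.44499
The odds of replication success are about 6.44 times as high in the pre-registered group.

6.44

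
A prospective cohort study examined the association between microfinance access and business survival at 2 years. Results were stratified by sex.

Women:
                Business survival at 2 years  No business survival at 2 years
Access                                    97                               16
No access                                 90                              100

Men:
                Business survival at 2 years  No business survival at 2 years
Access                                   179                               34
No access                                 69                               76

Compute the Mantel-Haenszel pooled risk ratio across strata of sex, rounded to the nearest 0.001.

RR_MH = Σ(aᵢ·n₀ᵢ/nᵢ) / Σ(cᵢ·n₁ᵢ/nᵢ), with n₁ᵢ = aᵢ+bᵢ (exposed), n₀ᵢ = cᵢ+dᵢ (unexposed), nᵢ = n₁ᵢ+n₀ᵢ.
Stratum 1 (Women): n₁ = 113, n₀ = 190, n = 303; a·n₀/n = 97·190/303 = 60.8251; c·n₁/n = 90·113/303 = 33.5644
Stratum 2 (Men): n₁ = 213, n₀ = 145, n = 358; a·n₀/n = 179·145/358 = 72.5000; c·n₁/n = 69·213/358 = 41.0531
RR_MH = (60.8251 + 72.5000) / (33.5644 + 41.0531) = 133.3251 / 74.6174 = 1.78678

1.787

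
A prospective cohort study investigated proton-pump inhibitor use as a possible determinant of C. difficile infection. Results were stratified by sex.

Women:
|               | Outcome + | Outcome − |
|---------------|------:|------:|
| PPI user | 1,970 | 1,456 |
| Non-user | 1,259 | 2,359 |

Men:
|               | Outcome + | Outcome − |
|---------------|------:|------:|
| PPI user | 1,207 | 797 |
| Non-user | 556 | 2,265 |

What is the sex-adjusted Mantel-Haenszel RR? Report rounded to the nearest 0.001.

RR_MH = Σ(aᵢ·n₀ᵢ/nᵢ) / Σ(cᵢ·n₁ᵢ/nᵢ), with n₁ᵢ = aᵢ+bᵢ (exposed), n₀ᵢ = cᵢ+dᵢ (unexposed), nᵢ = n₁ᵢ+n₀ᵢ.
Stratum 1 (Women): n₁ = 3426, n₀ = 3618, n = 7044; a·n₀/n = 1970·3618/7044 = 1011.8484; c·n₁/n = 1259·3426/7044 = 612.3416
Stratum 2 (Men): n₁ = 2004, n₀ = 2821, n = 4825; a·n₀/n = 1207·2821/4825 = 705.6885; c·n₁/n = 556·2004/4825 = 230.9273
RR_MH = (1011.8484 + 705.6885) / (612.3416 + 230.9273) = 1717.5369 / 843.2688 = 2.03676

2.037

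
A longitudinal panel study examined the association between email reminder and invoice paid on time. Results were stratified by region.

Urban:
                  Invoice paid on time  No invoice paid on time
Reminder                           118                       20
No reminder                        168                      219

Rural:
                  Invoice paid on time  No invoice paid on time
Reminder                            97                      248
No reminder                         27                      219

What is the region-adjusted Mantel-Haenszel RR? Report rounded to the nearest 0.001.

2.125

RR_MH = Σ(aᵢ·n₀ᵢ/nᵢ) / Σ(cᵢ·n₁ᵢ/nᵢ), with n₁ᵢ = aᵢ+bᵢ (exposed), n₀ᵢ = cᵢ+dᵢ (unexposed), nᵢ = n₁ᵢ+n₀ᵢ.
Stratum 1 (Urban): n₁ = 138, n₀ = 387, n = 525; a·n₀/n = 118·387/525 = 86.9829; c·n₁/n = 168·138/525 = 44.1600
Stratum 2 (Rural): n₁ = 345, n₀ = 246, n = 591; a·n₀/n = 97·246/591 = 40.3756; c·n₁/n = 27·345/591 = 15.7614
RR_MH = (86.9829 + 40.3756) / (44.1600 + 15.7614) = 127.3585 / 59.9214 = 2.12543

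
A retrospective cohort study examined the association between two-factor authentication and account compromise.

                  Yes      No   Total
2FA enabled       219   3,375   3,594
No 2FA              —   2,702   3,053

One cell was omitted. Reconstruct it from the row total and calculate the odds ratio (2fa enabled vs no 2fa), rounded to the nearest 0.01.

0.50

The missing cell is in the unexposed row: 3053 − 2702 = 351.
So a = 219, b = 3375, c = 351, d = 2702.
OR = (a·d)/(b·c) = (219 × 2702) / (3375 × 351) = 591738 / 1184625 = 0.49952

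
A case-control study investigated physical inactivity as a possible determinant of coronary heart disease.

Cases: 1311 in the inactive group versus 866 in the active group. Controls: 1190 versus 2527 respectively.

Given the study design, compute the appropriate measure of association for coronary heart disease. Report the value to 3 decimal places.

From the description: a = 1311, b = 1190, c = 866, d = 2527.
This is a case-control study: participants were sampled on outcome status, so risks in the source population cannot be estimated directly — relative risk is not valid here. The odds ratio is the appropriate measure.
OR = (a·d)/(b·c) = (1311 × 2527) / (1190 × 866) = 3312897 / 1030540 = 3.21472

3.215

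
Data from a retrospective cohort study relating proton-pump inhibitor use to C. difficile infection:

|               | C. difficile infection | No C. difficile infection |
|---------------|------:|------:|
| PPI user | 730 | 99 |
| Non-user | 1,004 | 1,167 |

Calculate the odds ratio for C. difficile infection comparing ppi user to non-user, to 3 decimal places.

Cells: a = 730, b = 99, c = 1004, d = 1167.
OR = (a·d)/(b·c) = (730 × 1167) / (99 × 1004) = 851910 / 99396 = 8.57087
The odds of C. difficile infection are about 8.57 times as high in the ppi user group.

8.571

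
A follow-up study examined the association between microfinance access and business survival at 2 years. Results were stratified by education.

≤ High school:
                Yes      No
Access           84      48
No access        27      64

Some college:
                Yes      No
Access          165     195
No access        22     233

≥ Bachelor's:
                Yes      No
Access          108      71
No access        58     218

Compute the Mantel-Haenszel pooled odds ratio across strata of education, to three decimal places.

OR_MH = Σ(aᵢdᵢ/nᵢ) / Σ(bᵢcᵢ/nᵢ), where nᵢ is the stratum total.
Stratum 1 (≤ High school): n = 223; a·d/n = 84·64/223 = 24.1076; b·c/n = 48·27/223 = 5.8117
Stratum 2 (Some college): n = 615; a·d/n = 165·233/615 = 62.5122; b·c/n = 195·22/615 = 6.9756
Stratum 3 (≥ Bachelor's): n = 455; a·d/n = 108·218/455 = 51.7451; b·c/n = 71·58/455 = 9.0505
OR_MH = (24.1076 + 62.5122 + 51.7451) / (5.8117 + 6.9756 + 9.0505) = 138.3649 / 21.8378 = 6.33602

6.336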